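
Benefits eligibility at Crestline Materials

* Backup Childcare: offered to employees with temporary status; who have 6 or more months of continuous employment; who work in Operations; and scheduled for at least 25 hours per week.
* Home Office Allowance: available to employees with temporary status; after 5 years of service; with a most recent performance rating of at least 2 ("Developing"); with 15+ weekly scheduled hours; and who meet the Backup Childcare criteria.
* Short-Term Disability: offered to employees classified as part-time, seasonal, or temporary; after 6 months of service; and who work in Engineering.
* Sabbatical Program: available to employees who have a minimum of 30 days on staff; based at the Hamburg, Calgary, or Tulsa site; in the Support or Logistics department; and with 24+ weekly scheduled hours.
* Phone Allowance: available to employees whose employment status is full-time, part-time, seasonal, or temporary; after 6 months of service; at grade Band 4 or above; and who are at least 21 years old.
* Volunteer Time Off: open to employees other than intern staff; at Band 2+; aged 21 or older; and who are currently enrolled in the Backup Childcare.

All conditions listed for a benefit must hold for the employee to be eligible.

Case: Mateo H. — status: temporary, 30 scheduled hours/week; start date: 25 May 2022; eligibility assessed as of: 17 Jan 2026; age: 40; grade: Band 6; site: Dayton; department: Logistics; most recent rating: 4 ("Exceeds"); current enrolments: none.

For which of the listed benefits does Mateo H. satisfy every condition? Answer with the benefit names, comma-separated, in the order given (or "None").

Service from 25 May 2022 to 17 Jan 2026: 1333 days.
Backup Childcare — status temporary ✓; service 1333 days ≥ 6 months (≈180 days) ✓; dept Logistics ✗ → not eligible.
Home Office Allowance — status temporary ✓; service 1333 days < 5 years (≈1825 days) ✗ → not eligible.
Short-Term Disability — status temporary ✓; service 1333 days ≥ 6 months (≈180 days) ✓; dept Logistics ✗ → not eligible.
Sabbatical Program — service 1333 days ≥ 30 days ✓; site Dayton ✗ (not Hamburg, Calgary, or Tulsa) → not eligible.
Phone Allowance — status temporary ✓; service 1333 days ≥ 6 months (≈180 days) ✓; grade Band 6 ≥ Band 4 ✓; age 40 ≥ 21 ✓ → eligible.
Volunteer Time Off — status temporary ✓ (not excluded); grade Band 6 ≥ Band 2 ✓; age 40 ≥ 21 ✓; not enrolled in Backup Childcare ✗ → not eligible.

Phone Allowance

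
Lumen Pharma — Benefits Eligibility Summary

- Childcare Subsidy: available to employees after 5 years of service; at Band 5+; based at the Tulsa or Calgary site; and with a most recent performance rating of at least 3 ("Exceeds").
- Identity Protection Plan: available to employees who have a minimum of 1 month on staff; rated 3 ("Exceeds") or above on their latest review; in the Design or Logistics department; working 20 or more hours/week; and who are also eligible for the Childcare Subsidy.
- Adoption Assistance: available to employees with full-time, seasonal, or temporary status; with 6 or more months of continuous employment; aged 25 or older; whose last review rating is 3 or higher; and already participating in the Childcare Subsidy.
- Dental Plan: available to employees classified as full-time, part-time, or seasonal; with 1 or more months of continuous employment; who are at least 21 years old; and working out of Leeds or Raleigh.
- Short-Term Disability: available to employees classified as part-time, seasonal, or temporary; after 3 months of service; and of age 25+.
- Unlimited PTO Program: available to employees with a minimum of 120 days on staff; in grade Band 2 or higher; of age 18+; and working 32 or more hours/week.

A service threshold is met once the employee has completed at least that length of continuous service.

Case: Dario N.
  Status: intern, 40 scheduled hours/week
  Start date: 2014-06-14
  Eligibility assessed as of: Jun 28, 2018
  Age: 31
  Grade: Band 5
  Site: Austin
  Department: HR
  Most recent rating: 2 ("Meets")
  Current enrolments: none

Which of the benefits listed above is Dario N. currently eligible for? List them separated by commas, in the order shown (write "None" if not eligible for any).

Unlimited PTO Program

Service from 2014-06-14 to Jun 28, 2018: 1475 days.
Childcare Subsidy — service 1475 days < 5 years (≈1825 days) ✗ → not eligible.
Identity Protection Plan — service 1475 days ≥ 1 month (≈30 days) ✓; rating 2 < 3 ✗ → not eligible.
Adoption Assistance — status intern ✗ (requires full-time, seasonal, or temporary) → not eligible.
Dental Plan — status intern ✗ (requires full-time, part-time, or seasonal) → not eligible.
Short-Term Disability — status intern ✗ (requires part-time, seasonal, or temporary) → not eligible.
Unlimited PTO Program — service 1475 days ≥ 120 days ✓; grade Band 5 ≥ Band 2 ✓; age 31 ≥ 18 ✓; 40 hrs/wk ≥ 32 ✓ → eligible.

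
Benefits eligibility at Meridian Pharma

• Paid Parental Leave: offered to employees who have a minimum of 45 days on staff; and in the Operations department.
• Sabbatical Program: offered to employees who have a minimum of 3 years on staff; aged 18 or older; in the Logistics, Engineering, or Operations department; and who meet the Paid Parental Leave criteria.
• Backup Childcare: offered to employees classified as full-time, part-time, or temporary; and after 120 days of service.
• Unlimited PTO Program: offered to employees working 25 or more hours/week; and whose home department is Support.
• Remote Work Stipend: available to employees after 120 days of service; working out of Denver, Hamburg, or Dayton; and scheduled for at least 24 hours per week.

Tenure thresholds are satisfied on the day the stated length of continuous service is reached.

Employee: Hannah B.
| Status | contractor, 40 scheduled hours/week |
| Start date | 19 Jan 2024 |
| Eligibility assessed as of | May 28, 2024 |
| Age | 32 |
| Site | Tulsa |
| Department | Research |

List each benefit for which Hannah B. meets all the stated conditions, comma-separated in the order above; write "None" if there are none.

None

Service from 19 Jan 2024 to May 28, 2024: 130 days.
Paid Parental Leave — service 130 days ≥ 45 days ✓; dept Research ✗ → not eligible.
Sabbatical Program — service 130 days < 3 years (≈1095 days) ✗ → not eligible.
Backup Childcare — status contractor ✗ (requires full-time, part-time, or temporary) → not eligible.
Unlimited PTO Program — 40 hrs/wk ≥ 25 ✓; dept Research ✗ → not eligible.
Remote Work Stipend — service 130 days ≥ 120 days ✓; site Tulsa ✗ (not Denver, Hamburg, or Dayton) → not eligible.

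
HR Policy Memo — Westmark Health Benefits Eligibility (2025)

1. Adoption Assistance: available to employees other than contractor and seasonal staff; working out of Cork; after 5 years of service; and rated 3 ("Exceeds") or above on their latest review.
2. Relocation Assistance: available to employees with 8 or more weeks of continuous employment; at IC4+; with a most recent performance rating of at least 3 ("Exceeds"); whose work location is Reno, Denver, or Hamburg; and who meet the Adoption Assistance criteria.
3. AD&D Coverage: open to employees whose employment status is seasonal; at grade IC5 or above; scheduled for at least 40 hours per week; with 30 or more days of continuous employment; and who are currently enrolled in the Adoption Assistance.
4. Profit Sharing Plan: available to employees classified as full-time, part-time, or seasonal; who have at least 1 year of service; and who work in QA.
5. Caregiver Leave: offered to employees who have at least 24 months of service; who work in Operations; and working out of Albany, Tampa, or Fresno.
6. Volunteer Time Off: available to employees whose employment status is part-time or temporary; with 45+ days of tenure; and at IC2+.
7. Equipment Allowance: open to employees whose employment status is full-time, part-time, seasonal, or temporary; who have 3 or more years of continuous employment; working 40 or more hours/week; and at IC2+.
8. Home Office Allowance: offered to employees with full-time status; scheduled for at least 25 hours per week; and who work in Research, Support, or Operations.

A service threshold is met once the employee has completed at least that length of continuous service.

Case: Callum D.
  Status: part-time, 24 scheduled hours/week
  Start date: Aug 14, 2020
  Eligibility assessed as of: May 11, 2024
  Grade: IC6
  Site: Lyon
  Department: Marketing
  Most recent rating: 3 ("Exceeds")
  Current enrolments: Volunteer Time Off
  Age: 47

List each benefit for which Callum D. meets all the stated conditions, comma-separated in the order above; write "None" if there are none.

Service from Aug 14, 2020 to May 11, 2024: 1366 days.
Adoption Assistance — status part-time ✓ (not excluded); site Lyon ✗ (not Cork) → not eligible.
Relocation Assistance — service 1366 days ≥ 8 weeks (≈56 days) ✓; grade IC6 ≥ IC4 ✓; rating 3 ≥ 3 ✓; site Lyon ✗ (not Reno, Denver, or Hamburg) → not eligible.
AD&D Coverage — status part-time ✗ (requires seasonal) → not eligible.
Profit Sharing Plan — status part-time ✓; service 1366 days ≥ 1 year (≈365 days) ✓; dept Marketing ✗ → not eligible.
Caregiver Leave — service 1366 days ≥ 24 months (≈720 days) ✓; dept Marketing ✗ → not eligible.
Volunteer Time Off — status part-time ✓; service 1366 days ≥ 45 days ✓; grade IC6 ≥ IC2 ✓ → eligible.
Equipment Allowance — status part-time ✓; service 1366 days ≥ 3 years (≈1095 days) ✓; 24 hrs/wk < 40 ✗ → not eligible.
Home Office Allowance — status part-time ✗ (requires full-time) → not eligible.

Volunteer Time Off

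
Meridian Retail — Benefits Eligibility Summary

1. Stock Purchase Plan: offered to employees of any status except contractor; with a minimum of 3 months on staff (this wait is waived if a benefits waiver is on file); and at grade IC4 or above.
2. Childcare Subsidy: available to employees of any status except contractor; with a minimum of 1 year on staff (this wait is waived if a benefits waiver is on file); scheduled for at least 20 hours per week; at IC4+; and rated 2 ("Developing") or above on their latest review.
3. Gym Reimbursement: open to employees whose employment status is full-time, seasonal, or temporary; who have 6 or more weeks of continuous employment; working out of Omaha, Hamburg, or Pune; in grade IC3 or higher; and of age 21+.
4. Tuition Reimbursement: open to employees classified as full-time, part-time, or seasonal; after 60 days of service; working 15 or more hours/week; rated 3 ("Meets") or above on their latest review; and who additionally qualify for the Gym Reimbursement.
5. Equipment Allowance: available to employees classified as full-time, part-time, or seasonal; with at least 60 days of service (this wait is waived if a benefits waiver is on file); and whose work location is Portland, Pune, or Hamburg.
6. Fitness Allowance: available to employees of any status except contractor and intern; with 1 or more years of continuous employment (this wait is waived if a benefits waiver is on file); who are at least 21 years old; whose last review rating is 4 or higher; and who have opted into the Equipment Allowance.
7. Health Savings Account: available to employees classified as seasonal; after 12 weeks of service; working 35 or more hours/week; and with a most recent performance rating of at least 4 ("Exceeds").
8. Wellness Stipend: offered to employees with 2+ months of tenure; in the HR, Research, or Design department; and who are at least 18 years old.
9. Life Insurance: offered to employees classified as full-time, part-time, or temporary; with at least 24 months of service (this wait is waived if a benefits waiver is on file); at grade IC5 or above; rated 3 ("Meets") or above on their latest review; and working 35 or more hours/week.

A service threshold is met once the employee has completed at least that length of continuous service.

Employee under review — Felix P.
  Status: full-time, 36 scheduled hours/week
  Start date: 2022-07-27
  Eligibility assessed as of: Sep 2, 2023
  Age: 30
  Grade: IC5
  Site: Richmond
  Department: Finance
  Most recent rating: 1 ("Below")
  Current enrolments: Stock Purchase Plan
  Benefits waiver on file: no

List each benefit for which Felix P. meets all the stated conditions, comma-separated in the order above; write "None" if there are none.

Service from 2022-07-27 to Sep 2, 2023: 402 days.
Stock Purchase Plan — status full-time ✓ (not excluded); no waiver, service 402 days ≥ 3 months (≈90 days) ✓; grade IC5 ≥ IC4 ✓ → eligible.
Childcare Subsidy — status full-time ✓ (not excluded); no waiver, service 402 days ≥ 1 year (≈365 days) ✓; 36 hrs/wk ≥ 20 ✓; grade IC5 ≥ IC4 ✓; rating 1 < 2 ✗ → not eligible.
Gym Reimbursement — status full-time ✓; service 402 days ≥ 6 weeks (≈42 days) ✓; site Richmond ✗ (not Omaha, Hamburg, or Pune) → not eligible.
Tuition Reimbursement — status full-time ✓; service 402 days ≥ 60 days ✓; 36 hrs/wk ≥ 15 ✓; rating 1 < 3 ✗ → not eligible.
Equipment Allowance — status full-time ✓; no waiver, service 402 days ≥ 60 days ✓; site Richmond ✗ (not Portland, Pune, or Hamburg) → not eligible.
Fitness Allowance — status full-time ✓ (not excluded); no waiver, service 402 days ≥ 1 year (≈365 days) ✓; age 30 ≥ 21 ✓; rating 1 < 4 ✗ → not eligible.
Health Savings Account — status full-time ✗ (requires seasonal) → not eligible.
Wellness Stipend — service 402 days ≥ 2 months (≈60 days) ✓; dept Finance ✗ → not eligible.
Life Insurance — status full-time ✓; no waiver, service 402 days < 24 months (≈720 days) ✗ → not eligible.

Stock Purchase Plan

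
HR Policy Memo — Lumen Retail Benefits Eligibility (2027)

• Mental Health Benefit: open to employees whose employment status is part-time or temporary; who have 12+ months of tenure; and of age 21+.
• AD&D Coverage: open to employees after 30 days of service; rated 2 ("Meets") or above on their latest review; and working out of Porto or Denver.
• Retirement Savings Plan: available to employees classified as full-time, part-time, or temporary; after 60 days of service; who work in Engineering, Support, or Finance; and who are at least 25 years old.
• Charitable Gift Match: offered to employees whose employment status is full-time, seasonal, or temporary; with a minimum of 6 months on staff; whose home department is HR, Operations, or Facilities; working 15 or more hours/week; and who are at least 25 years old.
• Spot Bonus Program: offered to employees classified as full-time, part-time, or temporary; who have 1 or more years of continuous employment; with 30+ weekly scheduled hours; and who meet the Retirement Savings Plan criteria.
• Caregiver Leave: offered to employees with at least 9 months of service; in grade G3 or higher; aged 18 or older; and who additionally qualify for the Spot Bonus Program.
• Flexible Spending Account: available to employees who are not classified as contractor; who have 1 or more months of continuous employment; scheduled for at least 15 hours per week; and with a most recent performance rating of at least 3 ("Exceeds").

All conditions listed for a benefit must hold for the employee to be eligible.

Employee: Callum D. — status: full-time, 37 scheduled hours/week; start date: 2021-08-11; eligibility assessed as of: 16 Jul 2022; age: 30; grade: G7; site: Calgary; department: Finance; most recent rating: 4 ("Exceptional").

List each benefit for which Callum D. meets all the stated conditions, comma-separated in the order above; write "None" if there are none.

Service from 2021-08-11 to 16 Jul 2022: 339 days.
Mental Health Benefit — status full-time ✗ (requires part-time or temporary) → not eligible.
AD&D Coverage — service 339 days ≥ 30 days ✓; rating 4 ≥ 2 ✓; site Calgary ✗ (not Porto or Denver) → not eligible.
Retirement Savings Plan — status full-time ✓; service 339 days ≥ 60 days ✓; dept Finance ✓; age 30 ≥ 25 ✓ → eligible.
Charitable Gift Match — status full-time ✓; service 339 days ≥ 6 months (≈180 days) ✓; dept Finance ✗ → not eligible.
Spot Bonus Program — status full-time ✓; service 339 days < 1 year (≈365 days) ✗ → not eligible.
Caregiver Leave — service 339 days ≥ 9 months (≈270 days) ✓; grade G7 ≥ G3 ✓; age 30 ≥ 18 ✓; not eligible for Spot Bonus Program ✗ → not eligible.
Flexible Spending Account — status full-time ✓ (not excluded); service 339 days ≥ 1 month (≈30 days) ✓; 37 hrs/wk ≥ 15 ✓; rating 4 ≥ 3 ✓ → eligible.

Retirement Savings Plan, Flexible Spending Account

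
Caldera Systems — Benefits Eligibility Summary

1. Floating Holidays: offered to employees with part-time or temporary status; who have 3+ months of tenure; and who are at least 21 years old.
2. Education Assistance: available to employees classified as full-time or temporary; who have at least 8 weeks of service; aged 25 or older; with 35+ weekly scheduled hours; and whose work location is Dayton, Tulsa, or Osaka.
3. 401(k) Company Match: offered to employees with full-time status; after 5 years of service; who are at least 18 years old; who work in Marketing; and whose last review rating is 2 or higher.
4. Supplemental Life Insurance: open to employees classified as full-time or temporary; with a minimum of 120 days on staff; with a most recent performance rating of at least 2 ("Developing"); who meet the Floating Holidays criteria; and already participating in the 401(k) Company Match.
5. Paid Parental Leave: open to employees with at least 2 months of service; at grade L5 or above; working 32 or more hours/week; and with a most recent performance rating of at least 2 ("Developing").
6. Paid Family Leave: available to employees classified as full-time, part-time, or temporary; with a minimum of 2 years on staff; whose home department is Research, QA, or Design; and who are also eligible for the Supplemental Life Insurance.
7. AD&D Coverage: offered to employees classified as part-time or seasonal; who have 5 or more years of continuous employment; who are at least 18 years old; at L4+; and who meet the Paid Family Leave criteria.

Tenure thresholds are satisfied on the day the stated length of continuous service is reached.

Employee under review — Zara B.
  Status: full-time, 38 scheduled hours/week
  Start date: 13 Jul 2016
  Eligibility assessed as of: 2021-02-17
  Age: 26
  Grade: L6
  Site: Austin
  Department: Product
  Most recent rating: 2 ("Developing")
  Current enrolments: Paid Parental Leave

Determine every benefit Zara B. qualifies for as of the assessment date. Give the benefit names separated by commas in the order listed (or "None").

Paid Parental Leave

Service from 13 Jul 2016 to 2021-02-17: 1680 days.
Floating Holidays — status full-time ✗ (requires part-time or temporary) → not eligible.
Education Assistance — status full-time ✓; service 1680 days ≥ 8 weeks (≈56 days) ✓; age 26 ≥ 25 ✓; 38 hrs/wk ≥ 35 ✓; site Austin ✗ (not Dayton, Tulsa, or Osaka) → not eligible.
401(k) Company Match — status full-time ✓; service 1680 days < 5 years (≈1825 days) ✗ → not eligible.
Supplemental Life Insurance — status full-time ✓; service 1680 days ≥ 120 days ✓; rating 2 ≥ 2 ✓; not eligible for Floating Holidays ✗ → not eligible.
Paid Parental Leave — service 1680 days ≥ 2 months (≈60 days) ✓; grade L6 ≥ L5 ✓; 38 hrs/wk ≥ 32 ✓; rating 2 ≥ 2 ✓ → eligible.
Paid Family Leave — status full-time ✓; service 1680 days ≥ 2 years (≈730 days) ✓; dept Product ✗ → not eligible.
AD&D Coverage — status full-time ✗ (requires part-time or seasonal) → not eligible.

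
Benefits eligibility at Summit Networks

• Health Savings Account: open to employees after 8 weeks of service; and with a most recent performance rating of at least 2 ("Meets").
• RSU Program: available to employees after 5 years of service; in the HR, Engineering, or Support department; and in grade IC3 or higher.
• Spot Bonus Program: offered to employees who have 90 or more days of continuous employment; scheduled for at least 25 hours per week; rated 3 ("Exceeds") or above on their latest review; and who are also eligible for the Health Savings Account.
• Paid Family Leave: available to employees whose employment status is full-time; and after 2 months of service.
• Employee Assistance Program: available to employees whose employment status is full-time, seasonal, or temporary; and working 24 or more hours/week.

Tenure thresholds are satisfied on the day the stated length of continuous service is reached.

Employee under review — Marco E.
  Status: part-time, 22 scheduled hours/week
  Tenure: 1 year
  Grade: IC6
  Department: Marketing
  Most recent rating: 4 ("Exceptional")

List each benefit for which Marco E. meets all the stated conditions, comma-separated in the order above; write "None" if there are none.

Health Savings Account — service 1 year ≥ 8 weeks (≈56 days) ✓; rating 4 ≥ 2 ✓ → eligible.
RSU Program — service 1 year < 5 years ✗ → not eligible.
Spot Bonus Program — service 1 year ≥ 90 days ✓; 22 hrs/wk < 25 ✗ → not eligible.
Paid Family Leave — status part-time ✗ (requires full-time) → not eligible.
Employee Assistance Program — status part-time ✗ (requires full-time, seasonal, or temporary) → not eligible.

Health Savings Account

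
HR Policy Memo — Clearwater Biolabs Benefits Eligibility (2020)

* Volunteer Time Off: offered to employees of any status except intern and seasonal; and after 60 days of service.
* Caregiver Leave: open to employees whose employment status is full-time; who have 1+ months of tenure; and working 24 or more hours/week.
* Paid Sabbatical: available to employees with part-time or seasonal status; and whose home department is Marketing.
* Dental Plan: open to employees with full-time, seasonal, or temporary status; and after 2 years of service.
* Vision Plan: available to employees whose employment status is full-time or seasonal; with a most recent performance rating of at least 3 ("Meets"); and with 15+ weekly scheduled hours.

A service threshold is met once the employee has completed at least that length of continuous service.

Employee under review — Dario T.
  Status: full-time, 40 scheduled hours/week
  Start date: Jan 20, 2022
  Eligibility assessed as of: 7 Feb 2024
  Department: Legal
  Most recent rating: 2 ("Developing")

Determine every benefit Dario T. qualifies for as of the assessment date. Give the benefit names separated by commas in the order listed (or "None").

Volunteer Time Off, Caregiver Leave, Dental Plan

Service from Jan 20, 2022 to 7 Feb 2024: 748 days.
Volunteer Time Off — status full-time ✓ (not excluded); service 748 days ≥ 60 days ✓ → eligible.
Caregiver Leave — status full-time ✓; service 748 days ≥ 1 month (≈30 days) ✓; 40 hrs/wk ≥ 24 ✓ → eligible.
Paid Sabbatical — status full-time ✗ (requires part-time or seasonal) → not eligible.
Dental Plan — status full-time ✓; service 748 days ≥ 2 years (≈730 days) ✓ → eligible.
Vision Plan — status full-time ✓; rating 2 < 3 ✗ → not eligible.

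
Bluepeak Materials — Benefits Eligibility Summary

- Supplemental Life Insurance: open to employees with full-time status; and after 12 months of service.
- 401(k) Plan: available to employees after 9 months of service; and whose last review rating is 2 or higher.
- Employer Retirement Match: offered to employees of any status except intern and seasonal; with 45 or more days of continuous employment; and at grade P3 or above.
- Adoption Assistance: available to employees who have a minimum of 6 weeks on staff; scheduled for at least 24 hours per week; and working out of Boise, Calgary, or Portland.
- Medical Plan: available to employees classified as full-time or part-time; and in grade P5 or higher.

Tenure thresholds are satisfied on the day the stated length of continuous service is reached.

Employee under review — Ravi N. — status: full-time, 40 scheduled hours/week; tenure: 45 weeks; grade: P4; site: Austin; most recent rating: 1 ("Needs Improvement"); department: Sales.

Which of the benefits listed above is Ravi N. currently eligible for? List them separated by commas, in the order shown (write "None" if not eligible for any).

Supplemental Life Insurance — status full-time ✓; service 45 weeks < 12 months (≈360 days) ✗ → not eligible.
401(k) Plan — service 45 weeks ≥ 9 months (≈270 days) ✓; rating 1 < 2 ✗ → not eligible.
Employer Retirement Match — status full-time ✓ (not excluded); service 45 weeks ≥ 45 days ✓; grade P4 ≥ P3 ✓ → eligible.
Adoption Assistance — service 45 weeks ≥ 6 weeks ✓; 40 hrs/wk ≥ 24 ✓; site Austin ✗ (not Boise, Calgary, or Portland) → not eligible.
Medical Plan — status full-time ✓; grade P4 < P5 ✗ → not eligible.

Employer Retirement Match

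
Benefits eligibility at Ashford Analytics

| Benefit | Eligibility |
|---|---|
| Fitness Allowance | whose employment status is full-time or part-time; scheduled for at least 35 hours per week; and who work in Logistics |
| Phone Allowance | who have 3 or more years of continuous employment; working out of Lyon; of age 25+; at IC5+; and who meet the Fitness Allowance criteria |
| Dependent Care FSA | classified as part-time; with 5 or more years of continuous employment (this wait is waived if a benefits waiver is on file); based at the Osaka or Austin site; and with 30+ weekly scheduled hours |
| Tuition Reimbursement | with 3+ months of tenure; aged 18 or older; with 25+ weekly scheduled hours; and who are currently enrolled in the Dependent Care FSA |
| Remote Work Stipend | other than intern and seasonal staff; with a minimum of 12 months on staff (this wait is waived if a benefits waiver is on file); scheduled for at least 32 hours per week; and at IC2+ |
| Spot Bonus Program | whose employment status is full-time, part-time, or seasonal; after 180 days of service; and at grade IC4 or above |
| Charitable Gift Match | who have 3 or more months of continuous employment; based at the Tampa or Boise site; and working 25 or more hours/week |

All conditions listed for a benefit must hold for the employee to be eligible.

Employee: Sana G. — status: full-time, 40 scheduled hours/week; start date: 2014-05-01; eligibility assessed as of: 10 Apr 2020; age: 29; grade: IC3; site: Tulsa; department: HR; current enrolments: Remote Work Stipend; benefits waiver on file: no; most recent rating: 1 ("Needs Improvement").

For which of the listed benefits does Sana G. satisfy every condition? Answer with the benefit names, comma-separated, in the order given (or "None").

Service from 2014-05-01 to 10 Apr 2020: 2171 days.
Fitness Allowance — status full-time ✓; 40 hrs/wk ≥ 35 ✓; dept HR ✗ → not eligible.
Phone Allowance — service 2171 days ≥ 3 years (≈1095 days) ✓; site Tulsa ✗ (not Lyon) → not eligible.
Dependent Care FSA — status full-time ✗ (requires part-time) → not eligible.
Tuition Reimbursement — service 2171 days ≥ 3 months (≈90 days) ✓; age 29 ≥ 18 ✓; 40 hrs/wk ≥ 25 ✓; not enrolled in Dependent Care FSA ✗ → not eligible.
Remote Work Stipend — status full-time ✓ (not excluded); no waiver, service 2171 days ≥ 12 months (≈360 days) ✓; 40 hrs/wk ≥ 32 ✓; grade IC3 ≥ IC2 ✓ → eligible.
Spot Bonus Program — status full-time ✓; service 2171 days ≥ 180 days ✓; grade IC3 < IC4 ✗ → not eligible.
Charitable Gift Match — service 2171 days ≥ 3 months (≈90 days) ✓; site Tulsa ✗ (not Tampa or Boise) → not eligible.

Remote Work Stipend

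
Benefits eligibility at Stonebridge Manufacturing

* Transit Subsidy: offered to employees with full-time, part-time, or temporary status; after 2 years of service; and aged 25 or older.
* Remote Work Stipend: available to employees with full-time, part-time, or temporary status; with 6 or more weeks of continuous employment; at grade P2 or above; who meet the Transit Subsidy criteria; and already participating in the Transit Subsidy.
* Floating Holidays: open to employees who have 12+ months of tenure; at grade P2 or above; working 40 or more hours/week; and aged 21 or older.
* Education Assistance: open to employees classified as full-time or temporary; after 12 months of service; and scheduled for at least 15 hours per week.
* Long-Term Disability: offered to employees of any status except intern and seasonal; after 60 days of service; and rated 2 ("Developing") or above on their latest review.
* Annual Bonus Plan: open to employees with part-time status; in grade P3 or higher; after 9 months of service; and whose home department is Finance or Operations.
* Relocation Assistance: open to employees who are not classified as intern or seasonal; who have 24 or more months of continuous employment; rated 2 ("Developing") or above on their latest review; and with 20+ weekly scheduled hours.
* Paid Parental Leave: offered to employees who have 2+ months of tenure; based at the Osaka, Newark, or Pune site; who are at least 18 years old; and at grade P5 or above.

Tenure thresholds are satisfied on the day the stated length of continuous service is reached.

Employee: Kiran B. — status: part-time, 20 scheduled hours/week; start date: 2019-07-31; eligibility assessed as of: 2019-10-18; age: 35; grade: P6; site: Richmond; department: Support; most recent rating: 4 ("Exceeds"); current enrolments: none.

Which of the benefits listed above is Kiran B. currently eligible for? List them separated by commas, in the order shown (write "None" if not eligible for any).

Long-Term Disability

Service from 2019-07-31 to 2019-10-18: 79 days.
Transit Subsidy — status part-time ✓; service 79 days < 2 years (≈730 days) ✗ → not eligible.
Remote Work Stipend — status part-time ✓; service 79 days ≥ 6 weeks (≈42 days) ✓; grade P6 ≥ P2 ✓; not eligible for Transit Subsidy ✗ → not eligible.
Floating Holidays — service 79 days < 12 months (≈360 days) ✗ → not eligible.
Education Assistance — status part-time ✗ (requires full-time or temporary) → not eligible.
Long-Term Disability — status part-time ✓ (not excluded); service 79 days ≥ 60 days ✓; rating 4 ≥ 2 ✓ → eligible.
Annual Bonus Plan — status part-time ✓; grade P6 ≥ P3 ✓; service 79 days < 9 months (≈270 days) ✗ → not eligible.
Relocation Assistance — status part-time ✓ (not excluded); service 79 days < 24 months (≈720 days) ✗ → not eligible.
Paid Parental Leave — service 79 days ≥ 2 months (≈60 days) ✓; site Richmond ✗ (not Osaka, Newark, or Pune) → not eligible.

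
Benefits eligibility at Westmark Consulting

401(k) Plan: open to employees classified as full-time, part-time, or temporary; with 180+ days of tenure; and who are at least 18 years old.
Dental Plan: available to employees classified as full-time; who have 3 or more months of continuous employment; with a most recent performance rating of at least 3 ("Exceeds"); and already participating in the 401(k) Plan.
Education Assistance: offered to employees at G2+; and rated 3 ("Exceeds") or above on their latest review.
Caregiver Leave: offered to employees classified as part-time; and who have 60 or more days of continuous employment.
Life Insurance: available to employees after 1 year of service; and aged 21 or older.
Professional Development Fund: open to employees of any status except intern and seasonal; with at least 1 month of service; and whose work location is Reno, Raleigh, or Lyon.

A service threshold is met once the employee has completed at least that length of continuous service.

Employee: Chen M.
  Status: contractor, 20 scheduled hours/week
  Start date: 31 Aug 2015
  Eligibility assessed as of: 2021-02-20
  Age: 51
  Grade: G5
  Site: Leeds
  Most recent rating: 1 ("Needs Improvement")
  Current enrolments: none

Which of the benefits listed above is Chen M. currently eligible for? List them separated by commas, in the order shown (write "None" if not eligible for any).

Life Insurance

Service from 31 Aug 2015 to 2021-02-20: 2000 days.
401(k) Plan — status contractor ✗ (requires full-time, part-time, or temporary) → not eligible.
Dental Plan — status contractor ✗ (requires full-time) → not eligible.
Education Assistance — grade G5 ≥ G2 ✓; rating 1 < 3 ✗ → not eligible.
Caregiver Leave — status contractor ✗ (requires part-time) → not eligible.
Life Insurance — service 2000 days ≥ 1 year (≈365 days) ✓; age 51 ≥ 21 ✓ → eligible.
Professional Development Fund — status contractor ✓ (not excluded); service 2000 days ≥ 1 month (≈30 days) ✓; site Leeds ✗ (not Reno, Raleigh, or Lyon) → not eligible.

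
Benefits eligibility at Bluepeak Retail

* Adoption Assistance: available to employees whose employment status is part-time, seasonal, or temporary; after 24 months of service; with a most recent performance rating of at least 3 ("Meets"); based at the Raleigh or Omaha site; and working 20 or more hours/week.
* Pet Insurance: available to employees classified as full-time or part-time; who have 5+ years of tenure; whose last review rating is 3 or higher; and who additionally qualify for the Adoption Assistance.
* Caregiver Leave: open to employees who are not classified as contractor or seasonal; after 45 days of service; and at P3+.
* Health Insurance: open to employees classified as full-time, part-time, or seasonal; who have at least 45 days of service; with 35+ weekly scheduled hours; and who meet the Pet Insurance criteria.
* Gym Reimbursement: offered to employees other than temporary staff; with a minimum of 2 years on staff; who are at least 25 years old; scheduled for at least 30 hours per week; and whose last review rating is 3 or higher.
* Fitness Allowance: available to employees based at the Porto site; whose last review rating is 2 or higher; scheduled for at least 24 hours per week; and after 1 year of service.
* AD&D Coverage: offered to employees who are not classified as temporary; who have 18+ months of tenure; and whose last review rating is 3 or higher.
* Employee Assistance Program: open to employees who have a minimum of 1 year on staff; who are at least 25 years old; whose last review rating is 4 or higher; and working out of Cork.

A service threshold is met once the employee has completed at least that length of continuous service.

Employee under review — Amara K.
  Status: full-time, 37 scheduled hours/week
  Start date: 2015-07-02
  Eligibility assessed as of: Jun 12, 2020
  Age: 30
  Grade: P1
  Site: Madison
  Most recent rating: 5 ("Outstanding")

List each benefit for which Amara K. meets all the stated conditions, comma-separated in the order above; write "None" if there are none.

Gym Reimbursement, AD&D Coverage

Service from 2015-07-02 to Jun 12, 2020: 1807 days.
Adoption Assistance — status full-time ✗ (requires part-time, seasonal, or temporary) → not eligible.
Pet Insurance — status full-time ✓; service 1807 days < 5 years (≈1825 days) ✗ → not eligible.
Caregiver Leave — status full-time ✓ (not excluded); service 1807 days ≥ 45 days ✓; grade P1 < P3 ✗ → not eligible.
Health Insurance — status full-time ✓; service 1807 days ≥ 45 days ✓; 37 hrs/wk ≥ 35 ✓; not eligible for Pet Insurance ✗ → not eligible.
Gym Reimbursement — status full-time ✓ (not excluded); service 1807 days ≥ 2 years (≈730 days) ✓; age 30 ≥ 25 ✓; 37 hrs/wk ≥ 30 ✓; rating 5 ≥ 3 ✓ → eligible.
Fitness Allowance — site Madison ✗ (not Porto) → not eligible.
AD&D Coverage — status full-time ✓ (not excluded); service 1807 days ≥ 18 months (≈540 days) ✓; rating 5 ≥ 3 ✓ → eligible.
Employee Assistance Program — service 1807 days ≥ 1 year (≈365 days) ✓; age 30 ≥ 25 ✓; rating 5 ≥ 4 ✓; site Madison ✗ (not Cork) → not eligible.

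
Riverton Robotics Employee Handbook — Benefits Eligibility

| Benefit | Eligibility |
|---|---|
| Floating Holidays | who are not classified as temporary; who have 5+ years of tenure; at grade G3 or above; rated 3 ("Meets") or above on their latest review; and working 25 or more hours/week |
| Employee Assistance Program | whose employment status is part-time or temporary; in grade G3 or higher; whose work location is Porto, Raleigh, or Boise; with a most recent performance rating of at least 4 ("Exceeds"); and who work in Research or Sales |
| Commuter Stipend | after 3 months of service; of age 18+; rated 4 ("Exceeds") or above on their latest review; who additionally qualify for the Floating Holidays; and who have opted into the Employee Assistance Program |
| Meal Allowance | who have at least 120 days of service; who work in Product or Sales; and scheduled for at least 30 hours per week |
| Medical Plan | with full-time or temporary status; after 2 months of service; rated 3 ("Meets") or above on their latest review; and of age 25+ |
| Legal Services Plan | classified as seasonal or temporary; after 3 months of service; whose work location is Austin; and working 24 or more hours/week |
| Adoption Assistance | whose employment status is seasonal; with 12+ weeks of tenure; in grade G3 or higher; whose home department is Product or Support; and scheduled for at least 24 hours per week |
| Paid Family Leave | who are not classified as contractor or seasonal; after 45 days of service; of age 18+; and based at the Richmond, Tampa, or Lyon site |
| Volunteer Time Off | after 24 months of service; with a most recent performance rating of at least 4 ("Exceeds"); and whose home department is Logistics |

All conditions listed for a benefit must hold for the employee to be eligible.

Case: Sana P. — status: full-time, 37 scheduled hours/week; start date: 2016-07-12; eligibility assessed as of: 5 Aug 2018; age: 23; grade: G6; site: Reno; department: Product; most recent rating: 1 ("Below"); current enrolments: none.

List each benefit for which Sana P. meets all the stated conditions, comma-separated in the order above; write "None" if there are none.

Service from 2016-07-12 to 5 Aug 2018: 754 days.
Floating Holidays — status full-time ✓ (not excluded); service 754 days < 5 years (≈1825 days) ✗ → not eligible.
Employee Assistance Program — status full-time ✗ (requires part-time or temporary) → not eligible.
Commuter Stipend — service 754 days ≥ 3 months (≈90 days) ✓; age 23 ≥ 18 ✓; rating 1 < 4 ✗ → not eligible.
Meal Allowance — service 754 days ≥ 120 days ✓; dept Product ✓; 37 hrs/wk ≥ 30 ✓ → eligible.
Medical Plan — status full-time ✓; service 754 days ≥ 2 months (≈60 days) ✓; rating 1 < 3 ✗ → not eligible.
Legal Services Plan — status full-time ✗ (requires seasonal or temporary) → not eligible.
Adoption Assistance — status full-time ✗ (requires seasonal) → not eligible.
Paid Family Leave — status full-time ✓ (not excluded); service 754 days ≥ 45 days ✓; age 23 ≥ 18 ✓; site Reno ✗ (not Richmond, Tampa, or Lyon) → not eligible.
Volunteer Time Off — service 754 days ≥ 24 months (≈720 days) ✓; rating 1 < 4 ✗ → not eligible.

Meal Allowance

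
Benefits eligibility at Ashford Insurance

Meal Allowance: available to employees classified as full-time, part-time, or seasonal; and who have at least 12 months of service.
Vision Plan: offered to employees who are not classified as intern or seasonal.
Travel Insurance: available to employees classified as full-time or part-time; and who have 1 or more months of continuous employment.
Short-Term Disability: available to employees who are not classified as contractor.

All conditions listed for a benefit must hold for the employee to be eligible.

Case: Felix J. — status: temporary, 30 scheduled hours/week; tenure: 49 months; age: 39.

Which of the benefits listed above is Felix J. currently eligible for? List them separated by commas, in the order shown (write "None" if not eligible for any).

Meal Allowance — status temporary ✗ (requires full-time, part-time, or seasonal) → not eligible.
Vision Plan — status temporary ✓ (not excluded) → eligible.
Travel Insurance — status temporary ✗ (requires full-time or part-time) → not eligible.
Short-Term Disability — status temporary ✓ (not excluded) → eligible.

Vision Plan, Short-Term Disability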